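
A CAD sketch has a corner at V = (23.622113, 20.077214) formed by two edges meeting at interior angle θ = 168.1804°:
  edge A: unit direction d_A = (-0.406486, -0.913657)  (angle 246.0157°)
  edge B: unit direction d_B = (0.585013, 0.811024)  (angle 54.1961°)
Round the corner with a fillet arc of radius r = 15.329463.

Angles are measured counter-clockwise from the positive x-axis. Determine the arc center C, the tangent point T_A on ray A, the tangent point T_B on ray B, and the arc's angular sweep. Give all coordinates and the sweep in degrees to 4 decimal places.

bisector direction at 330.1059° = (0.866948,-0.498398)
center distance |VC| = r/sin(θ/2) = 15.329463/sin(84.0902°) = 15.411371
C = V + |VC|·bis = (36.9830,12.3962)
T_A = V + ((C−V)·d_A)·d_A = V + 1.5868·d_A = (22.9771,18.6274)
T_B = V + ((C−V)·d_B)·d_B = V + 1.5868·d_B = (24.5504,21.3641)
sweep = 180° − θ = 11.8196°

center=(36.9830,12.3962) T_A=(22.9771,18.6274) T_B=(24.5504,21.3641) sweep=11.8196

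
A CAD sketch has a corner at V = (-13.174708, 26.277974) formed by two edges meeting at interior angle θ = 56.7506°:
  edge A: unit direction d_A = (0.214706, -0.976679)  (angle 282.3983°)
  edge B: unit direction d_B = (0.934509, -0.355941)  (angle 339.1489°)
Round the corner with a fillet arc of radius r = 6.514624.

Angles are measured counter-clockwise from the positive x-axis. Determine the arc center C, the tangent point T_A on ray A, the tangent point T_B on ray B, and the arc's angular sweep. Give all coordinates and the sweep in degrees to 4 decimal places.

bisector direction at 310.7736° = (0.653072,-0.757296)
center distance |VC| = r/sin(θ/2) = 6.514624/sin(28.3753°) = 13.707929
C = V + |VC|·bis = (-4.2224,15.8970)
T_A = V + ((C−V)·d_A)·d_A = V + 12.0610·d_A = (-10.5851,14.4983)
T_B = V + ((C−V)·d_B)·d_B = V + 12.0610·d_B = (-1.9036,21.9850)
sweep = 180° − θ = 123.2494°

center=(-4.2224,15.8970) T_A=(-10.5851,14.4983) T_B=(-1.9036,21.9850) sweep=123.2494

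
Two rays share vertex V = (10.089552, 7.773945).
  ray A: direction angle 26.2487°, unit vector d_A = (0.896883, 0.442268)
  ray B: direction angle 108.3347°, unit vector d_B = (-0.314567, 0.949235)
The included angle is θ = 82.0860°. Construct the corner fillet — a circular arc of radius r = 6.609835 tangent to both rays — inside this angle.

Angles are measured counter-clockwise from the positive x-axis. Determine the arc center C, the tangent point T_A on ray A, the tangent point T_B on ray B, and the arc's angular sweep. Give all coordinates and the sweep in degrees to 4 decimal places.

bisector direction at 67.2917° = (0.386040,0.922482)
center distance |VC| = r/sin(θ/2) = 6.609835/sin(41.0430°) = 10.066374
C = V + |VC|·bis = (13.9756,17.0600)
T_A = V + ((C−V)·d_A)·d_A = V + 7.5922·d_A = (16.8989,11.1317)
T_B = V + ((C−V)·d_B)·d_B = V + 7.5922·d_B = (7.7013,14.9808)
sweep = 180° − θ = 97.9140°

center=(13.9756,17.0600) T_A=(16.8989,11.1317) T_B=(7.7013,14.9808) sweep=97.9140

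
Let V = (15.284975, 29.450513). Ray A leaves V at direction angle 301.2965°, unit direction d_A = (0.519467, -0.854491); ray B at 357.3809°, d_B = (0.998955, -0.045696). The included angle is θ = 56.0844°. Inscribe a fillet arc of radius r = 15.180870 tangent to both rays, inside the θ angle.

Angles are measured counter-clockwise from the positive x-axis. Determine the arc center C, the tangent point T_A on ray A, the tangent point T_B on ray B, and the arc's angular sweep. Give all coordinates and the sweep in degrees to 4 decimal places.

bisector direction at 329.3387° = (0.860197,-0.509962)
center distance |VC| = r/sin(θ/2) = 15.180870/sin(28.0422°) = 32.291358
C = V + |VC|·bis = (43.0619,12.9831)
T_A = V + ((C−V)·d_A)·d_A = V + 28.5004·d_A = (30.0900,5.0972)
T_B = V + ((C−V)·d_B)·d_B = V + 28.5004·d_B = (43.7556,28.1482)
sweep = 180° − θ = 123.9156°

center=(43.0619,12.9831) T_A=(30.0900,5.0972) T_B=(43.7556,28.1482) sweep=123.9156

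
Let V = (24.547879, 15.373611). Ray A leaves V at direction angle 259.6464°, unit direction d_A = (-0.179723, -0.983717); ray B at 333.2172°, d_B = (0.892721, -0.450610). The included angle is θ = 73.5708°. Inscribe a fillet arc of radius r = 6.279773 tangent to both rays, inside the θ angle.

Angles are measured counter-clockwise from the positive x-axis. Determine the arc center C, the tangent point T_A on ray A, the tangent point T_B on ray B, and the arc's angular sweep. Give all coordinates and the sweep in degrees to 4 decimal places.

center=(29.2159,5.9829) T_A=(23.0384,7.1116) T_B=(32.0457,11.5890) sweep=106.4292

bisector direction at 296.4318° = (0.445132,-0.895465)
center distance |VC| = r/sin(θ/2) = 6.279773/sin(36.7854°) = 10.486921
C = V + |VC|·bis = (29.2159,5.9829)
T_A = V + ((C−V)·d_A)·d_A = V + 8.3988·d_A = (23.0384,7.1116)
T_B = V + ((C−V)·d_B)·d_B = V + 8.3988·d_B = (32.0457,11.5890)
sweep = 180° − θ = 106.4292°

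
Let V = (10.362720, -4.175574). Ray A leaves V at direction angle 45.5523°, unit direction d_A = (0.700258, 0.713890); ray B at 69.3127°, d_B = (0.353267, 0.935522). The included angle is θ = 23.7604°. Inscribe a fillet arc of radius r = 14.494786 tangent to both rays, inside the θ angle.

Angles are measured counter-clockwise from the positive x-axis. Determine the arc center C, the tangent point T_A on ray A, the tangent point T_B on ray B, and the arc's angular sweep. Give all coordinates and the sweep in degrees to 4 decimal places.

bisector direction at 57.4325° = (0.538293,0.842758)
center distance |VC| = r/sin(θ/2) = 14.494786/sin(11.8802°) = 70.408830
C = V + |VC|·bis = (48.2633,55.1620)
T_A = V + ((C−V)·d_A)·d_A = V + 68.9007·d_A = (58.6110,45.0119)
T_B = V + ((C−V)·d_B)·d_B = V + 68.9007·d_B = (34.7031,60.2826)
sweep = 180° − θ = 156.2396°

center=(48.2633,55.1620) T_A=(58.6110,45.0119) T_B=(34.7031,60.2826) sweep=156.2396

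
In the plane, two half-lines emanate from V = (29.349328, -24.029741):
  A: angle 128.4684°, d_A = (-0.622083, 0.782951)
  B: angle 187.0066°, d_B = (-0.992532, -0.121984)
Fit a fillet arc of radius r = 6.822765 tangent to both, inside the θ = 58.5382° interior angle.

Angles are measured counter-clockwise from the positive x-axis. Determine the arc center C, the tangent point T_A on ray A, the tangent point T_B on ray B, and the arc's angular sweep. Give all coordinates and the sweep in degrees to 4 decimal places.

center=(16.4346,-18.7429) T_A=(21.7765,-14.4986) T_B=(17.2668,-25.5147) sweep=121.4618

bisector direction at 157.7375° = (-0.925458,0.378851)
center distance |VC| = r/sin(θ/2) = 6.822765/sin(29.2691°) = 13.954994
C = V + |VC|·bis = (16.4346,-18.7429)
T_A = V + ((C−V)·d_A)·d_A = V + 12.1734·d_A = (21.7765,-14.4986)
T_B = V + ((C−V)·d_B)·d_B = V + 12.1734·d_B = (17.2668,-25.5147)
sweep = 180° − θ = 121.4618°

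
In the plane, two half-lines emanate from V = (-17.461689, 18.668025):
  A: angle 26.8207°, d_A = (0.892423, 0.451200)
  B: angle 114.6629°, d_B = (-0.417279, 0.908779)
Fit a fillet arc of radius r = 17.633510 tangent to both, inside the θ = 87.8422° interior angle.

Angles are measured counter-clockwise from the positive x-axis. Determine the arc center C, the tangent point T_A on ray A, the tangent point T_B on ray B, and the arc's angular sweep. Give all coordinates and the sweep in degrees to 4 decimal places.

bisector direction at 70.7418° = (0.329826,0.944042)
center distance |VC| = r/sin(θ/2) = 17.633510/sin(43.9211°) = 25.420708
C = V + |VC|·bis = (-9.0773,42.6662)
T_A = V + ((C−V)·d_A)·d_A = V + 18.3104·d_A = (-1.1210,26.9297)
T_B = V + ((C−V)·d_B)·d_B = V + 18.3104·d_B = (-25.1022,35.3081)
sweep = 180° − θ = 92.1578°

center=(-9.0773,42.6662) T_A=(-1.1210,26.9297) T_B=(-25.1022,35.3081) sweep=92.1578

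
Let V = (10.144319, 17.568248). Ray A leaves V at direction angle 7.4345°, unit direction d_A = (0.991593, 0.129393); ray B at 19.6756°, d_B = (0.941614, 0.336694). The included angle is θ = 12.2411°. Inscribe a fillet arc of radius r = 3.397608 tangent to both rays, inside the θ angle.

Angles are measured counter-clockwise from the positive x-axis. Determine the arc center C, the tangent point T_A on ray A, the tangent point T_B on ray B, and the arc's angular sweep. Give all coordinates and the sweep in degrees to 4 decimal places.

bisector direction at 13.5550° = (0.972145,0.234380)
center distance |VC| = r/sin(θ/2) = 3.397608/sin(6.1205°) = 31.866308
C = V + |VC|·bis = (41.1230,25.0371)
T_A = V + ((C−V)·d_A)·d_A = V + 31.6847·d_A = (41.5626,21.6680)
T_B = V + ((C−V)·d_B)·d_B = V + 31.6847·d_B = (39.9790,28.2363)
sweep = 180° − θ = 167.7589°

center=(41.1230,25.0371) T_A=(41.5626,21.6680) T_B=(39.9790,28.2363) sweep=167.7589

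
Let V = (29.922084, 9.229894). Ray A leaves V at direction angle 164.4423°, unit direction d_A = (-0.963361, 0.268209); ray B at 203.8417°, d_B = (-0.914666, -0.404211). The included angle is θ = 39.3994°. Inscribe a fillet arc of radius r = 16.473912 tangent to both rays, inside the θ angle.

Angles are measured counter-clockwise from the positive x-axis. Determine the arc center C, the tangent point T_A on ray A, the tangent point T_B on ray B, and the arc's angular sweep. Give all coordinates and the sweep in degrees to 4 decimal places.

bisector direction at 184.1420° = (-0.997388,-0.072229)
center distance |VC| = r/sin(θ/2) = 16.473912/sin(19.6997°) = 48.870913
C = V + |VC|·bis = (-18.8212,5.7000)
T_A = V + ((C−V)·d_A)·d_A = V + 46.0106·d_A = (-14.4027,21.5703)
T_B = V + ((C−V)·d_B)·d_B = V + 46.0106·d_B = (-12.1622,-9.3681)
sweep = 180° − θ = 140.6006°

center=(-18.8212,5.7000) T_A=(-14.4027,21.5703) T_B=(-12.1622,-9.3681) sweep=140.6006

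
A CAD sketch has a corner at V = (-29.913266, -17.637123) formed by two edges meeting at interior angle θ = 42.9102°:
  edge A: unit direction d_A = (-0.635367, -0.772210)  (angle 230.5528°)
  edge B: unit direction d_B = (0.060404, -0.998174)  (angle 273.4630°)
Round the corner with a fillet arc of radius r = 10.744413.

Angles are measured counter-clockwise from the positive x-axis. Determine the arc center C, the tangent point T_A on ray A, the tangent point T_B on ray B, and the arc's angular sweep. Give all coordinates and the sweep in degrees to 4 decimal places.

center=(-38.9867,-45.5753) T_A=(-47.2836,-38.7487) T_B=(-28.2619,-44.9263) sweep=137.0898

bisector direction at 252.0079° = (-0.308886,-0.951099)
center distance |VC| = r/sin(θ/2) = 10.744413/sin(21.4551°) = 29.374619
C = V + |VC|·bis = (-38.9867,-45.5753)
T_A = V + ((C−V)·d_A)·d_A = V + 27.3391·d_A = (-47.2836,-38.7487)
T_B = V + ((C−V)·d_B)·d_B = V + 27.3391·d_B = (-28.2619,-44.9263)
sweep = 180° − θ = 137.0898°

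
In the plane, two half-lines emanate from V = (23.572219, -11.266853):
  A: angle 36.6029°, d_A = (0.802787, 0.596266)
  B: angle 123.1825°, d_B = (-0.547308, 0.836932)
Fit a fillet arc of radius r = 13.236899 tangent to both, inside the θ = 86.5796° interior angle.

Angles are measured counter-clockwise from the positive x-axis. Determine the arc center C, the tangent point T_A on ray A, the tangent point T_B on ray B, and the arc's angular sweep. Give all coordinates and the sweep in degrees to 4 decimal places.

bisector direction at 79.8927° = (0.175492,0.984481)
center distance |VC| = r/sin(θ/2) = 13.236899/sin(43.2898°) = 19.304529
C = V + |VC|·bis = (26.9600,7.7381)
T_A = V + ((C−V)·d_A)·d_A = V + 14.0517·d_A = (34.8527,-2.8883)
T_B = V + ((C−V)·d_B)·d_B = V + 14.0517·d_B = (15.8816,0.4934)
sweep = 180° − θ = 93.4204°

center=(26.9600,7.7381) T_A=(34.8527,-2.8883) T_B=(15.8816,0.4934) sweep=93.4204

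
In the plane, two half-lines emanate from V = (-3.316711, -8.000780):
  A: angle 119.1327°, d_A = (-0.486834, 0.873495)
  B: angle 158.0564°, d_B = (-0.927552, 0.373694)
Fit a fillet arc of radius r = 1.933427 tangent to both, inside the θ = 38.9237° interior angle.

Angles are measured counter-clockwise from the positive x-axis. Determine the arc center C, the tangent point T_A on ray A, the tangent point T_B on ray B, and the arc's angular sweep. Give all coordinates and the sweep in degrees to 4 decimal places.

center=(-7.6692,-4.1628) T_A=(-5.9804,-3.2215) T_B=(-8.3917,-5.9562) sweep=141.0763

bisector direction at 138.5945° = (-0.750048,0.661383)
center distance |VC| = r/sin(θ/2) = 1.933427/sin(19.4618°) = 5.802965
C = V + |VC|·bis = (-7.6692,-4.1628)
T_A = V + ((C−V)·d_A)·d_A = V + 5.4714·d_A = (-5.9804,-3.2215)
T_B = V + ((C−V)·d_B)·d_B = V + 5.4714·d_B = (-8.3917,-5.9562)
sweep = 180° − θ = 141.0763°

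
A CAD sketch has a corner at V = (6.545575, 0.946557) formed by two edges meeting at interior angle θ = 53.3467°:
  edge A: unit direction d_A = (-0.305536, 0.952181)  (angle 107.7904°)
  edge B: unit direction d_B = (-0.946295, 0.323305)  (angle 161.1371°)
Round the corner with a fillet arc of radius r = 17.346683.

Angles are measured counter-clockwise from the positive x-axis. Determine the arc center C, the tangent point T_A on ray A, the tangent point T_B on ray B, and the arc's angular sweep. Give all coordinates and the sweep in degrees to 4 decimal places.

center=(-20.5218,28.5254) T_A=(-4.0046,33.8254) T_B=(-26.1300,12.1103) sweep=126.6533

bisector direction at 134.4638° = (-0.700458,0.713694)
center distance |VC| = r/sin(θ/2) = 17.346683/sin(26.6733°) = 38.642350
C = V + |VC|·bis = (-20.5218,28.5254)
T_A = V + ((C−V)·d_A)·d_A = V + 34.5300·d_A = (-4.0046,33.8254)
T_B = V + ((C−V)·d_B)·d_B = V + 34.5300·d_B = (-26.1300,12.1103)
sweep = 180° − θ = 126.6533°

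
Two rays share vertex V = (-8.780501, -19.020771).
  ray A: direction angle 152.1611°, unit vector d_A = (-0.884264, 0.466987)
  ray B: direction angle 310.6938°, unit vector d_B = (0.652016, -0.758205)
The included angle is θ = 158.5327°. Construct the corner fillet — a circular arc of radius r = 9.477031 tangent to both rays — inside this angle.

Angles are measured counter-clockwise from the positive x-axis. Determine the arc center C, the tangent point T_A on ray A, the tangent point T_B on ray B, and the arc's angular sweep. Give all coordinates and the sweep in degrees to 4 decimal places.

center=(-14.7947,-26.5620) T_A=(-10.3691,-18.1818) T_B=(-7.6092,-20.3829) sweep=21.4673

bisector direction at 231.4274° = (-0.623505,-0.781819)
center distance |VC| = r/sin(θ/2) = 9.477031/sin(79.2664°) = 9.645798
C = V + |VC|·bis = (-14.7947,-26.5620)
T_A = V + ((C−V)·d_A)·d_A = V + 1.7965·d_A = (-10.3691,-18.1818)
T_B = V + ((C−V)·d_B)·d_B = V + 1.7965·d_B = (-7.6092,-20.3829)
sweep = 180° − θ = 21.4673°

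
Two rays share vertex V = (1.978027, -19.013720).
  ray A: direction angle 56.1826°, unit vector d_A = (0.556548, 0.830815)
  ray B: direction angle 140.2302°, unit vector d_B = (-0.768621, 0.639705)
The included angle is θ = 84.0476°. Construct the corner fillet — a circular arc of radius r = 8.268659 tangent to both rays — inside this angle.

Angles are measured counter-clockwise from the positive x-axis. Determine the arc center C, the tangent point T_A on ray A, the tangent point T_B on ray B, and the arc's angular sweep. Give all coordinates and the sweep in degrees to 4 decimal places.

center=(0.2150,-6.7886) T_A=(7.0847,-11.3905) T_B=(-5.0745,-13.1440) sweep=95.9524

bisector direction at 98.2064° = (-0.142739,0.989760)
center distance |VC| = r/sin(θ/2) = 8.268659/sin(42.0238°) = 12.351620
C = V + |VC|·bis = (0.2150,-6.7886)
T_A = V + ((C−V)·d_A)·d_A = V + 9.1756·d_A = (7.0847,-11.3905)
T_B = V + ((C−V)·d_B)·d_B = V + 9.1756·d_B = (-5.0745,-13.1440)
sweep = 180° − θ = 95.9524°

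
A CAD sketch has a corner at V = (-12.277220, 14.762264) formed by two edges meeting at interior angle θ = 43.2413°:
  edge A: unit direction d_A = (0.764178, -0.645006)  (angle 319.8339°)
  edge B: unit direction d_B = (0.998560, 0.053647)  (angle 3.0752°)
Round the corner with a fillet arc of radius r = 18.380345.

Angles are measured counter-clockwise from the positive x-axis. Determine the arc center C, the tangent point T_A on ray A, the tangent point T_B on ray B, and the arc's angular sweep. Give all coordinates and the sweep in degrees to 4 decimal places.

center=(35.0167,-1.1038) T_A=(23.1612,-15.1496) T_B=(34.0306,17.2501) sweep=136.7587

bisector direction at 341.4546° = (0.948072,-0.318057)
center distance |VC| = r/sin(θ/2) = 18.380345/sin(21.6207°) = 49.884284
C = V + |VC|·bis = (35.0167,-1.1038)
T_A = V + ((C−V)·d_A)·d_A = V + 46.3746·d_A = (23.1612,-15.1496)
T_B = V + ((C−V)·d_B)·d_B = V + 46.3746·d_B = (34.0306,17.2501)
sweep = 180° − θ = 136.7587°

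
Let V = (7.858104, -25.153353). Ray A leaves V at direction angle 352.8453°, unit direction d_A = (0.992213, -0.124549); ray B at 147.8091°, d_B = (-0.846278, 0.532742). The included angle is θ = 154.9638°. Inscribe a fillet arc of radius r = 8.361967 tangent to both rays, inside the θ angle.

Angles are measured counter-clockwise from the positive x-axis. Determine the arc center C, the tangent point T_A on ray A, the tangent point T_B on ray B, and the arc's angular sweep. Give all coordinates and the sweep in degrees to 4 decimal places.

center=(10.7417,-17.0877) T_A=(9.7002,-25.3846) T_B=(6.2869,-24.1643) sweep=25.0362

bisector direction at 70.3272° = (0.336648,0.941630)
center distance |VC| = r/sin(θ/2) = 8.361967/sin(77.4819°) = 8.565592
C = V + |VC|·bis = (10.7417,-17.0877)
T_A = V + ((C−V)·d_A)·d_A = V + 1.8566·d_A = (9.7002,-25.3846)
T_B = V + ((C−V)·d_B)·d_B = V + 1.8566·d_B = (6.2869,-24.1643)
sweep = 180° − θ = 25.0362°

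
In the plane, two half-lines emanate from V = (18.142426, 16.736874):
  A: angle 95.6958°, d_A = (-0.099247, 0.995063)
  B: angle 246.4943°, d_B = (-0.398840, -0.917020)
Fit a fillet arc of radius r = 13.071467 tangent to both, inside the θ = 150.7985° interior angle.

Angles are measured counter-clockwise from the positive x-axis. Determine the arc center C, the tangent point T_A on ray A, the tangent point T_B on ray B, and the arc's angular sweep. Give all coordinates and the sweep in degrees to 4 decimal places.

bisector direction at 171.0951° = (-0.987946,0.154796)
center distance |VC| = r/sin(θ/2) = 13.071467/sin(75.3992°) = 13.507686
C = V + |VC|·bis = (4.7976,18.8278)
T_A = V + ((C−V)·d_A)·d_A = V + 3.4050·d_A = (17.8045,20.1251)
T_B = V + ((C−V)·d_B)·d_B = V + 3.4050·d_B = (16.7844,13.6144)
sweep = 180° − θ = 29.2015°

center=(4.7976,18.8278) T_A=(17.8045,20.1251) T_B=(16.7844,13.6144) sweep=29.2015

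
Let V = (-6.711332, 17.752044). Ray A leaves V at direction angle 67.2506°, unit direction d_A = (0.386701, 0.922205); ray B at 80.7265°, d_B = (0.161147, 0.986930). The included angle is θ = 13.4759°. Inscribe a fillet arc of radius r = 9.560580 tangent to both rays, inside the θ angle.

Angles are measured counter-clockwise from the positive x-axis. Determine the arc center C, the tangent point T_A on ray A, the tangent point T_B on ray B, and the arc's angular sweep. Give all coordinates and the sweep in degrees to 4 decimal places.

bisector direction at 73.9886° = (0.275829,0.961207)
center distance |VC| = r/sin(θ/2) = 9.560580/sin(6.7379°) = 81.485544
C = V + |VC|·bis = (15.7648,96.0765)
T_A = V + ((C−V)·d_A)·d_A = V + 80.9227·d_A = (24.5816,92.3794)
T_B = V + ((C−V)·d_B)·d_B = V + 80.9227·d_B = (6.3292,97.6171)
sweep = 180° − θ = 166.5241°

center=(15.7648,96.0765) T_A=(24.5816,92.3794) T_B=(6.3292,97.6171) sweep=166.5241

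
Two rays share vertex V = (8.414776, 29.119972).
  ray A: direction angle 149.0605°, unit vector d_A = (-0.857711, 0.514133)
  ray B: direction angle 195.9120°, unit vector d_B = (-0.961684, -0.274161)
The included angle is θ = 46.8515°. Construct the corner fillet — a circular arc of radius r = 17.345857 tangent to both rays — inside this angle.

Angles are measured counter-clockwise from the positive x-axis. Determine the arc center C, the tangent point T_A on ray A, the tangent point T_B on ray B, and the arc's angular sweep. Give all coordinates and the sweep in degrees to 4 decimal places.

center=(-34.8413,34.8253) T_A=(-25.9233,49.7030) T_B=(-30.0858,18.1441) sweep=133.1485

bisector direction at 172.4862° = (-0.991414,0.130764)
center distance |VC| = r/sin(θ/2) = 17.345857/sin(23.4258°) = 43.630756
C = V + |VC|·bis = (-34.8413,34.8253)
T_A = V + ((C−V)·d_A)·d_A = V + 40.0345·d_A = (-25.9233,49.7030)
T_B = V + ((C−V)·d_B)·d_B = V + 40.0345·d_B = (-30.0858,18.1441)
sweep = 180° − θ = 133.1485°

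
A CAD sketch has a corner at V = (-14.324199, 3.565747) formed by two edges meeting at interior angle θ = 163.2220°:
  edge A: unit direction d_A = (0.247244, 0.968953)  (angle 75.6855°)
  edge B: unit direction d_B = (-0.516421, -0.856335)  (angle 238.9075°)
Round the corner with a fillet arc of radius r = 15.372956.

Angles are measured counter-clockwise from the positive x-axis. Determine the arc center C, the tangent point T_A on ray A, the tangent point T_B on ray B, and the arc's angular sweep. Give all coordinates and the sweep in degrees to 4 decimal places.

bisector direction at 157.2965° = (-0.922515,0.385962)
center distance |VC| = r/sin(θ/2) = 15.372956/sin(81.6110°) = 15.539220
C = V + |VC|·bis = (-28.6594,9.5633)
T_A = V + ((C−V)·d_A)·d_A = V + 2.2671·d_A = (-13.7637,5.7624)
T_B = V + ((C−V)·d_B)·d_B = V + 2.2671·d_B = (-15.4950,1.6244)
sweep = 180° − θ = 16.7780°

center=(-28.6594,9.5633) T_A=(-13.7637,5.7624) T_B=(-15.4950,1.6244) sweep=16.7780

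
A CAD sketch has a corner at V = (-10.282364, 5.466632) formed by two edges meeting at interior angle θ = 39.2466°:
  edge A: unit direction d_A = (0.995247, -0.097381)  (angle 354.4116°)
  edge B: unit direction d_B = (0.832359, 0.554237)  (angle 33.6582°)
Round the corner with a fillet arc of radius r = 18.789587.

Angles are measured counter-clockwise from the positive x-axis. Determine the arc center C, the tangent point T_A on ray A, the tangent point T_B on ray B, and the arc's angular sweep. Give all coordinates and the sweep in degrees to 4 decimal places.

bisector direction at 14.0349° = (0.970148,0.242513)
center distance |VC| = r/sin(θ/2) = 18.789587/sin(19.6233°) = 55.948925
C = V + |VC|·bis = (43.9964,19.0350)
T_A = V + ((C−V)·d_A)·d_A = V + 52.6995·d_A = (42.1666,0.3347)
T_B = V + ((C−V)·d_B)·d_B = V + 52.6995·d_B = (33.5825,34.6746)
sweep = 180° − θ = 140.7534°

center=(43.9964,19.0350) T_A=(42.1666,0.3347) T_B=(33.5825,34.6746) sweep=140.7534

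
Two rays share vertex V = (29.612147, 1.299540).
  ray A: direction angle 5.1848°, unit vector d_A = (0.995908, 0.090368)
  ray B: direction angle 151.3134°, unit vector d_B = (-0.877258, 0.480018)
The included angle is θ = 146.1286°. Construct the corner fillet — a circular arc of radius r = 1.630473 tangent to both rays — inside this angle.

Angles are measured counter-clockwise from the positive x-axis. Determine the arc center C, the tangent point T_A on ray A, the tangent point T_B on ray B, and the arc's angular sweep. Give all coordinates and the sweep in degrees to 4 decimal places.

bisector direction at 78.2491° = (0.203657,0.979042)
center distance |VC| = r/sin(θ/2) = 1.630473/sin(73.0643°) = 1.704388
C = V + |VC|·bis = (29.9593,2.9682)
T_A = V + ((C−V)·d_A)·d_A = V + 0.4965·d_A = (30.1066,1.3444)
T_B = V + ((C−V)·d_B)·d_B = V + 0.4965·d_B = (29.1766,1.5379)
sweep = 180° − θ = 33.8714°

center=(29.9593,2.9682) T_A=(30.1066,1.3444) T_B=(29.1766,1.5379) sweep=33.8714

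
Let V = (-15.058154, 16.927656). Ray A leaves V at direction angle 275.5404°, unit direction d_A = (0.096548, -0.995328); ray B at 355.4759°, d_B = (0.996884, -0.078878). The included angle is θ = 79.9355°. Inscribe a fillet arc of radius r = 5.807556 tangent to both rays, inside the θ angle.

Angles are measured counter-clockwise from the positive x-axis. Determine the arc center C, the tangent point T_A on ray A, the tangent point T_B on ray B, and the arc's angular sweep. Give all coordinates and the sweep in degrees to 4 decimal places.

center=(-8.6087,10.5916) T_A=(-14.3892,10.0309) T_B=(-8.1507,16.3811) sweep=100.0645

bisector direction at 315.5082° = (0.713350,-0.700808)
center distance |VC| = r/sin(θ/2) = 5.807556/sin(39.9678°) = 9.041019
C = V + |VC|·bis = (-8.6087,10.5916)
T_A = V + ((C−V)·d_A)·d_A = V + 6.9291·d_A = (-14.3892,10.0309)
T_B = V + ((C−V)·d_B)·d_B = V + 6.9291·d_B = (-8.1507,16.3811)
sweep = 180° − θ = 100.0645°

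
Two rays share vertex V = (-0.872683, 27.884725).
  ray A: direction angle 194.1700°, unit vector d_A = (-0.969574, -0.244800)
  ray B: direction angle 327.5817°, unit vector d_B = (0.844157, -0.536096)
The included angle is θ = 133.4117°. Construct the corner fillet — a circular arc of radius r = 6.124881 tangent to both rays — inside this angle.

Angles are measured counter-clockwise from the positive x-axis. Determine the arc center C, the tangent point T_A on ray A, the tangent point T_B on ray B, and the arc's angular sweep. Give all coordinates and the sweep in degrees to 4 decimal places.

bisector direction at 260.8758° = (-0.158574,-0.987347)
center distance |VC| = r/sin(θ/2) = 6.124881/sin(66.7058°) = 6.668448
C = V + |VC|·bis = (-1.9301,21.3007)
T_A = V + ((C−V)·d_A)·d_A = V + 2.6370·d_A = (-3.4295,27.2392)
T_B = V + ((C−V)·d_B)·d_B = V + 2.6370·d_B = (1.3534,26.4710)
sweep = 180° − θ = 46.5883°

center=(-1.9301,21.3007) T_A=(-3.4295,27.2392) T_B=(1.3534,26.4710) sweep=46.5883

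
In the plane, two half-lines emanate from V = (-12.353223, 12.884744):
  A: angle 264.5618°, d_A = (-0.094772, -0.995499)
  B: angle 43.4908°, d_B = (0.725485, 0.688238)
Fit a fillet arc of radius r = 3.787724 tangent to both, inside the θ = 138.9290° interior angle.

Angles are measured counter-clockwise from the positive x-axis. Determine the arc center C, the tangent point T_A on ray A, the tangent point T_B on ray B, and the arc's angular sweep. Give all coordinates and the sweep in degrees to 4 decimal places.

center=(-8.7170,11.1133) T_A=(-12.4877,11.4723) T_B=(-11.3239,13.8612) sweep=41.0710

bisector direction at 334.0263° = (0.898995,-0.437959)
center distance |VC| = r/sin(θ/2) = 3.787724/sin(69.4645°) = 4.044747
C = V + |VC|·bis = (-8.7170,11.1133)
T_A = V + ((C−V)·d_A)·d_A = V + 1.4188·d_A = (-12.4877,11.4723)
T_B = V + ((C−V)·d_B)·d_B = V + 1.4188·d_B = (-11.3239,13.8612)
sweep = 180° − θ = 41.0710°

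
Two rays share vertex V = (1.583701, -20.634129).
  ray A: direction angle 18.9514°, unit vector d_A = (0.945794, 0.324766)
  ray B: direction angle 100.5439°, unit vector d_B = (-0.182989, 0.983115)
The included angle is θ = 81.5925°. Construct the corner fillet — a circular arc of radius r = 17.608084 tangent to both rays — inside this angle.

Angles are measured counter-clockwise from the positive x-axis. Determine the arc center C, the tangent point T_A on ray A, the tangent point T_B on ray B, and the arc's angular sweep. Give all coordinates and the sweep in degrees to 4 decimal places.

center=(15.1612,2.6453) T_A=(20.8797,-14.0083) T_B=(-2.1496,-0.5768) sweep=98.4075

bisector direction at 59.7476° = (0.503809,0.863815)
center distance |VC| = r/sin(θ/2) = 17.608084/sin(40.7963°) = 26.949593
C = V + |VC|·bis = (15.1612,2.6453)
T_A = V + ((C−V)·d_A)·d_A = V + 20.4019·d_A = (20.8797,-14.0083)
T_B = V + ((C−V)·d_B)·d_B = V + 20.4019·d_B = (-2.1496,-0.5768)
sweep = 180° − θ = 98.4075°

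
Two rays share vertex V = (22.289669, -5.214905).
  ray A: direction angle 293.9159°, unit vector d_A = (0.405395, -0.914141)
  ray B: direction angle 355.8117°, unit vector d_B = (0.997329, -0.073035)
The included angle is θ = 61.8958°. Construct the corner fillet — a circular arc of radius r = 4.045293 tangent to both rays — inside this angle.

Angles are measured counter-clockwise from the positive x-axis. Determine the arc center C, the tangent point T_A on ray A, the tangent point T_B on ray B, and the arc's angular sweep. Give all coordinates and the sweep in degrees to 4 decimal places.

bisector direction at 324.8638° = (0.817786,-0.575522)
center distance |VC| = r/sin(θ/2) = 4.045293/sin(30.9479°) = 7.866265
C = V + |VC|·bis = (28.7226,-9.7421)
T_A = V + ((C−V)·d_A)·d_A = V + 6.7464·d_A = (25.0246,-11.3821)
T_B = V + ((C−V)·d_B)·d_B = V + 6.7464·d_B = (29.0180,-5.7076)
sweep = 180° − θ = 118.1042°

center=(28.7226,-9.7421) T_A=(25.0246,-11.3821) T_B=(29.0180,-5.7076) sweep=118.1042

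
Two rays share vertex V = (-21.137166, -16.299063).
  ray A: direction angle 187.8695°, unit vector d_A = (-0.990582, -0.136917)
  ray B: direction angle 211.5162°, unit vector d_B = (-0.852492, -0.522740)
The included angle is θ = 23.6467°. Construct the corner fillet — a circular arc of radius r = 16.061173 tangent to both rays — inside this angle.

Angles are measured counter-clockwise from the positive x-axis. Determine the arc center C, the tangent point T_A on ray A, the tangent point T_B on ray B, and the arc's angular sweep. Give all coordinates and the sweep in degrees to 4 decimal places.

center=(-94.9398,-42.7139) T_A=(-97.1389,-26.8039) T_B=(-86.5440,-56.4059) sweep=156.3533

bisector direction at 199.6928° = (-0.941513,-0.336978)
center distance |VC| = r/sin(θ/2) = 16.061173/sin(11.8233°) = 78.387351
C = V + |VC|·bis = (-94.9398,-42.7139)
T_A = V + ((C−V)·d_A)·d_A = V + 76.7243·d_A = (-97.1389,-26.8039)
T_B = V + ((C−V)·d_B)·d_B = V + 76.7243·d_B = (-86.5440,-56.4059)
sweep = 180° − θ = 156.3533°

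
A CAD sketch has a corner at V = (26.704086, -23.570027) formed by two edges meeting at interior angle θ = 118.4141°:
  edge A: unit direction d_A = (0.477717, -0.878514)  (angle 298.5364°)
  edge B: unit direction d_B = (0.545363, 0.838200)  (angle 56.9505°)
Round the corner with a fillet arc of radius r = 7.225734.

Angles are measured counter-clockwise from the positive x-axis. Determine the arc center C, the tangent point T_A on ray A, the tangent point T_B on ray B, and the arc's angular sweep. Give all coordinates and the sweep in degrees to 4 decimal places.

center=(35.1091,-23.9012) T_A=(28.7612,-27.3531) T_B=(29.0525,-19.9606) sweep=61.5859

bisector direction at 357.7435° = (0.999225,-0.039374)
center distance |VC| = r/sin(θ/2) = 7.225734/sin(59.2071°) = 8.411573
C = V + |VC|·bis = (35.1091,-23.9012)
T_A = V + ((C−V)·d_A)·d_A = V + 4.3062·d_A = (28.7612,-27.3531)
T_B = V + ((C−V)·d_B)·d_B = V + 4.3062·d_B = (29.0525,-19.9606)
sweep = 180° − θ = 61.5859°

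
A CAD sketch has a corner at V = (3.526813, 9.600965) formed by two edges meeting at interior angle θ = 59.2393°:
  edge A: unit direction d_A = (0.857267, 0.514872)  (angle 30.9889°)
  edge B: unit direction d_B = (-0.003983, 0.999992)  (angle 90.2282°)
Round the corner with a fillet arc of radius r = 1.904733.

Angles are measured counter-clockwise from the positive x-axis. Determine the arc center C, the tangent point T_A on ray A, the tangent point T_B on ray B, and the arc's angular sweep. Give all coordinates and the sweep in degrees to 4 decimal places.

center=(5.4182,12.9588) T_A=(6.3989,11.3259) T_B=(3.5135,12.9512) sweep=120.7607

bisector direction at 60.6086° = (0.490774,0.871287)
center distance |VC| = r/sin(θ/2) = 1.904733/sin(29.6197°) = 3.853862
C = V + |VC|·bis = (5.4182,12.9588)
T_A = V + ((C−V)·d_A)·d_A = V + 3.3503·d_A = (6.3989,11.3259)
T_B = V + ((C−V)·d_B)·d_B = V + 3.3503·d_B = (3.5135,12.9512)
sweep = 180° − θ = 120.7607°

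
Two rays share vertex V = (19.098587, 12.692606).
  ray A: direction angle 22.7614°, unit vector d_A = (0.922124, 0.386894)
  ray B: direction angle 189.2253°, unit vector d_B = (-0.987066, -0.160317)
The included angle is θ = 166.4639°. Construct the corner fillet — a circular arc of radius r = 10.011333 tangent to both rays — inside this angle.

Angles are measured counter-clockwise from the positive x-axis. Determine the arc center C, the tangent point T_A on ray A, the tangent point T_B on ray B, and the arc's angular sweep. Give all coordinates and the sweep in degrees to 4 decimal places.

bisector direction at 105.9933° = (-0.275526,0.961294)
center distance |VC| = r/sin(θ/2) = 10.011333/sin(83.2319°) = 10.081588
C = V + |VC|·bis = (16.3208,22.3840)
T_A = V + ((C−V)·d_A)·d_A = V + 1.1881·d_A = (20.1942,13.1523)
T_B = V + ((C−V)·d_B)·d_B = V + 1.1881·d_B = (17.9258,12.5021)
sweep = 180° − θ = 13.5361°

center=(16.3208,22.3840) T_A=(20.1942,13.1523) T_B=(17.9258,12.5021) sweep=13.5361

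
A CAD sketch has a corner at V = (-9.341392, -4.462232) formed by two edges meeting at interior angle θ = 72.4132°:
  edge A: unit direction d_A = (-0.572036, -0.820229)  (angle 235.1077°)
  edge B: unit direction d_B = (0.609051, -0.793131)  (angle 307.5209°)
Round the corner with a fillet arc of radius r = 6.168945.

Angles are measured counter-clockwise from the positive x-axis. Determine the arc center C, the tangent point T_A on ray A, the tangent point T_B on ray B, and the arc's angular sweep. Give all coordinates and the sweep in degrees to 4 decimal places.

bisector direction at 271.3143° = (0.022937,-0.999737)
center distance |VC| = r/sin(θ/2) = 6.168945/sin(36.2066°) = 10.443473
C = V + |VC|·bis = (-9.1019,-14.9030)
T_A = V + ((C−V)·d_A)·d_A = V + 8.4268·d_A = (-14.1618,-11.3741)
T_B = V + ((C−V)·d_B)·d_B = V + 8.4268·d_B = (-4.2091,-11.1458)
sweep = 180° − θ = 107.5868°

center=(-9.1019,-14.9030) T_A=(-14.1618,-11.3741) T_B=(-4.2091,-11.1458) sweep=107.5868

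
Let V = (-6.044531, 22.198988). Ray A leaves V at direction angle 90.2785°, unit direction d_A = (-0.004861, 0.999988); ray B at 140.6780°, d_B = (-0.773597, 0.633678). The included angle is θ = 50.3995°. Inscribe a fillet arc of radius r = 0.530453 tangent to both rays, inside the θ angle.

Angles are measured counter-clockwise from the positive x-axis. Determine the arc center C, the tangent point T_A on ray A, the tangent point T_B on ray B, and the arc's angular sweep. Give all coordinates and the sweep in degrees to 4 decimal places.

center=(-6.5805,23.3237) T_A=(-6.0500,23.3263) T_B=(-6.9166,22.9133) sweep=129.6005

bisector direction at 115.4782° = (-0.430168,0.902749)
center distance |VC| = r/sin(θ/2) = 0.530453/sin(25.1998°) = 1.245852
C = V + |VC|·bis = (-6.5805,23.3237)
T_A = V + ((C−V)·d_A)·d_A = V + 1.1273·d_A = (-6.0500,23.3263)
T_B = V + ((C−V)·d_B)·d_B = V + 1.1273·d_B = (-6.9166,22.9133)
sweep = 180° − θ = 129.6005°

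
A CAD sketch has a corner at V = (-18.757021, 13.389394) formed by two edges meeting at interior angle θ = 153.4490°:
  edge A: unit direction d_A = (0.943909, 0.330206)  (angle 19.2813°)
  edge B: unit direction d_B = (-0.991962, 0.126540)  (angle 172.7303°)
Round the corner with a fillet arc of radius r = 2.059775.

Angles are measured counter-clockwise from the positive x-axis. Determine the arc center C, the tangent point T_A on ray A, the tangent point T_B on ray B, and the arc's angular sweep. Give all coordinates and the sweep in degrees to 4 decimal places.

bisector direction at 96.0058° = (-0.104629,0.994511)
center distance |VC| = r/sin(θ/2) = 2.059775/sin(76.7245°) = 2.116329
C = V + |VC|·bis = (-18.9785,15.4941)
T_A = V + ((C−V)·d_A)·d_A = V + 0.4860·d_A = (-18.2983,13.5499)
T_B = V + ((C−V)·d_B)·d_B = V + 0.4860·d_B = (-19.2391,13.4509)
sweep = 180° − θ = 26.5510°

center=(-18.9785,15.4941) T_A=(-18.2983,13.5499) T_B=(-19.2391,13.4509) sweep=26.5510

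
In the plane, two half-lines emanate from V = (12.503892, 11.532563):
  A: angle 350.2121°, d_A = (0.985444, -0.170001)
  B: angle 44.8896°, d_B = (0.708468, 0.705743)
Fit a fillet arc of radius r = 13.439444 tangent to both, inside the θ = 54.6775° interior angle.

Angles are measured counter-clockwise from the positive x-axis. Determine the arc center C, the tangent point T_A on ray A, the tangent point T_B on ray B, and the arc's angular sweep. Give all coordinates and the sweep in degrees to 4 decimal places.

bisector direction at 17.5509° = (0.953450,0.301552)
center distance |VC| = r/sin(θ/2) = 13.439444/sin(27.3388°) = 29.263868
C = V + |VC|·bis = (40.4055,20.3571)
T_A = V + ((C−V)·d_A)·d_A = V + 25.9953·d_A = (38.1208,7.1133)
T_B = V + ((C−V)·d_B)·d_B = V + 25.9953·d_B = (30.9207,29.8786)
sweep = 180° − θ = 125.3225°

center=(40.4055,20.3571) T_A=(38.1208,7.1133) T_B=(30.9207,29.8786) sweep=125.3225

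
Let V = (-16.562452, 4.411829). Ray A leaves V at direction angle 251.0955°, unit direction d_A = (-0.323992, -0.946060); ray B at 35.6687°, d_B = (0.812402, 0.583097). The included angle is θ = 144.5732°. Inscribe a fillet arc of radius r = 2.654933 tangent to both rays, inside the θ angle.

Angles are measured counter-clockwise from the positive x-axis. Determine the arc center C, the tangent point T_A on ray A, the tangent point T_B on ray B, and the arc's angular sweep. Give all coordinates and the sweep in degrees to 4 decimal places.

center=(-14.3255,2.7494) T_A=(-16.8372,3.6096) T_B=(-15.8736,4.9063) sweep=35.4268

bisector direction at 323.3821° = (0.802631,-0.596476)
center distance |VC| = r/sin(θ/2) = 2.654933/sin(72.2866°) = 2.787067
C = V + |VC|·bis = (-14.3255,2.7494)
T_A = V + ((C−V)·d_A)·d_A = V + 0.8480·d_A = (-16.8372,3.6096)
T_B = V + ((C−V)·d_B)·d_B = V + 0.8480·d_B = (-15.8736,4.9063)
sweep = 180° − θ = 35.4268°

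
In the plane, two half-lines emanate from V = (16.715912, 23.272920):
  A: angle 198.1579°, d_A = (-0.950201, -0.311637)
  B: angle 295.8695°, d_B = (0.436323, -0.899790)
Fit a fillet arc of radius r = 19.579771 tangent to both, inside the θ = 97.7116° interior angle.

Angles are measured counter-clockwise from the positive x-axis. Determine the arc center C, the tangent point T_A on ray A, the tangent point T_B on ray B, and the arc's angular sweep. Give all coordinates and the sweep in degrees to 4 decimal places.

center=(6.5625,-0.6630) T_A=(0.4607,17.9417) T_B=(24.1801,7.8801) sweep=82.2884

bisector direction at 247.0137° = (-0.390511,-0.920598)
center distance |VC| = r/sin(θ/2) = 19.579771/sin(48.8558°) = 26.000417
C = V + |VC|·bis = (6.5625,-0.6630)
T_A = V + ((C−V)·d_A)·d_A = V + 17.1071·d_A = (0.4607,17.9417)
T_B = V + ((C−V)·d_B)·d_B = V + 17.1071·d_B = (24.1801,7.8801)
sweep = 180° − θ = 82.2884°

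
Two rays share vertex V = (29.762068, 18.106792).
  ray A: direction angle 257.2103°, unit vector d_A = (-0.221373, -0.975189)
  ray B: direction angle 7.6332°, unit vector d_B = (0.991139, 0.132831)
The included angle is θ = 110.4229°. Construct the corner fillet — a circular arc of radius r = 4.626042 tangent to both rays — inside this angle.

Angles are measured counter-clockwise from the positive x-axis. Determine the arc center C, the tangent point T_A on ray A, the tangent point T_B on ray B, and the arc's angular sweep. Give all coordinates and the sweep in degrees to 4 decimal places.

bisector direction at 312.4218° = (0.674583,-0.738199)
center distance |VC| = r/sin(θ/2) = 4.626042/sin(55.2114°) = 5.632837
C = V + |VC|·bis = (33.5619,13.9486)
T_A = V + ((C−V)·d_A)·d_A = V + 3.2138·d_A = (29.0506,14.9727)
T_B = V + ((C−V)·d_B)·d_B = V + 3.2138·d_B = (32.9474,18.5337)
sweep = 180° − θ = 69.5771°

center=(33.5619,13.9486) T_A=(29.0506,14.9727) T_B=(32.9474,18.5337) sweep=69.5771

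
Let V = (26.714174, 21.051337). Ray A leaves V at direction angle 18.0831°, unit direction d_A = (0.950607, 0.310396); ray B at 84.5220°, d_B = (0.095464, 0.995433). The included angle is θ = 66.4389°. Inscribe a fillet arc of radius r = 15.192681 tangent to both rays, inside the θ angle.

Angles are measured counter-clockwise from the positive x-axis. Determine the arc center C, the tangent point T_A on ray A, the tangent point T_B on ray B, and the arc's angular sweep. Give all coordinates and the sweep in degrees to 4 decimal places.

bisector direction at 51.3026° = (0.625208,0.780458)
center distance |VC| = r/sin(θ/2) = 15.192681/sin(33.2195°) = 27.731601
C = V + |VC|·bis = (44.0522,42.6947)
T_A = V + ((C−V)·d_A)·d_A = V + 23.1997·d_A = (48.7679,28.2524)
T_B = V + ((C−V)·d_B)·d_B = V + 23.1997·d_B = (28.9289,44.1450)
sweep = 180° − θ = 113.5611°

center=(44.0522,42.6947) T_A=(48.7679,28.2524) T_B=(28.9289,44.1450) sweep=113.5611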